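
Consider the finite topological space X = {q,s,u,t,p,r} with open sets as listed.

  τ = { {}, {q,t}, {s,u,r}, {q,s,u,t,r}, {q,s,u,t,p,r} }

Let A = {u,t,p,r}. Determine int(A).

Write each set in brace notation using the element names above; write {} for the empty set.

interior: largest open inside A is {} (from {})

{}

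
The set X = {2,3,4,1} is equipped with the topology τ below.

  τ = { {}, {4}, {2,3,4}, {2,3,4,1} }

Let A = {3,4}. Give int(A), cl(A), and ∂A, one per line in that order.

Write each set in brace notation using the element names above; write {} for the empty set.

int(A) = {4}
cl(A)  = {2,3,4,1}
∂A     = {2,3,1}

open subsets of A: {}, {4}; so int(A) = {4}
closure: X∖int(X∖A) = X∖{} = {2,3,4,1}
∂A = {2,3,4,1} minus {4} = {2,3,1}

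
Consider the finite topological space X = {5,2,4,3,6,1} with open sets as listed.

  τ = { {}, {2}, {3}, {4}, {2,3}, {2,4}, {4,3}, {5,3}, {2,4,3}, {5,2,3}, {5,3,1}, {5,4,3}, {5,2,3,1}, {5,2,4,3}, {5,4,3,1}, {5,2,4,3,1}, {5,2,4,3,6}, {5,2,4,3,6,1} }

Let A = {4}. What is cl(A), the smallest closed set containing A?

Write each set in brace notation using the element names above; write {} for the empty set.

{4,6}

complement {5,2,3,6,1}; its interior {5,2,3,1}; cl(A) = X∖{5,2,3,1} = {4,6}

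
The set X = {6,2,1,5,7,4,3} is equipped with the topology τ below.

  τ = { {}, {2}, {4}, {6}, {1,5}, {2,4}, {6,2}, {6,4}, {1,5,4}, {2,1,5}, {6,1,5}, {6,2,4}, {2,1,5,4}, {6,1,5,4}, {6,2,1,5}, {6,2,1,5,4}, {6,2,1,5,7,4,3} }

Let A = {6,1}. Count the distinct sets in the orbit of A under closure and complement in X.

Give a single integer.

closure: X∖int(X∖A) = X∖{2,4} = {6,1,5,7,3}
Let k=closure and c=complement:
  1. A     = {6,1}
  2. kA    = {6,1,5,7,3}
  3. cA    = {2,5,7,4,3}
  4. ckA   = {2,4}
  5. kcA   = {2,1,5,7,4,3}
  6. kckA  = {2,7,4,3}
  7. ckcA  = {6}
  8. ckckA = {6,1,5}
  9. kckcA = {6,7,3}
  10. ckckcA = {2,1,5,4}
— saturated at 10

10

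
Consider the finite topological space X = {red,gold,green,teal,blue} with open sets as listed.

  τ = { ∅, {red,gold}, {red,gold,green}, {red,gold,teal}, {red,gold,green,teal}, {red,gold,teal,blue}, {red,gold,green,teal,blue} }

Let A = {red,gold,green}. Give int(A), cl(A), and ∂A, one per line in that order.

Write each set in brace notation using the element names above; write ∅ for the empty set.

opens ⊆ A: ∅, {red,gold}, {red,gold,green}; union → int = {red,gold,green}
complement {teal,blue}; its interior ∅; cl(A) = X∖∅ = {red,gold,green,teal,blue}
boundary = {red,gold,green,teal,blue} ∖ {red,gold,green} = {teal,blue}

int(A) = {red,gold,green}
cl(A)  = {red,gold,green,teal,blue}
∂A     = {teal,blue}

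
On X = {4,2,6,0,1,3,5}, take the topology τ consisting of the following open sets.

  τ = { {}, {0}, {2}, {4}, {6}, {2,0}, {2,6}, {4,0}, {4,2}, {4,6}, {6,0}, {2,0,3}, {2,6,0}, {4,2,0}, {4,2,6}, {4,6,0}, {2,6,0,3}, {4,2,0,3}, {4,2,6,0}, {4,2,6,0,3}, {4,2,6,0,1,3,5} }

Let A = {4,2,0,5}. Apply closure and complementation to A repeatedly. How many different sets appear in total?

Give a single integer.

X∖A={6,1,3}, int(X∖A)={6}, hence cl(A)={4,2,0,1,3,5}
Orbit (k=closure, c=complement):
  1. A     = {4,2,0,5}
  2. kA    = {4,2,0,1,3,5}
  3. cA    = {6,1,3}
  4. ckA   = {6}
  5. kcA   = {6,1,3,5}
  6. kckA  = {6,1,5}
  7. ckcA  = {4,2,0}
  8. ckckA = {4,2,0,3}
(closed under both — stop)

8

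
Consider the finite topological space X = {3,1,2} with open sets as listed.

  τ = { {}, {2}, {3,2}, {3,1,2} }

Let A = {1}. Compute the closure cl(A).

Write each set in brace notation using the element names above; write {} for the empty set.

closure: X∖int(X∖A) = X∖{3,2} = {1}

{1}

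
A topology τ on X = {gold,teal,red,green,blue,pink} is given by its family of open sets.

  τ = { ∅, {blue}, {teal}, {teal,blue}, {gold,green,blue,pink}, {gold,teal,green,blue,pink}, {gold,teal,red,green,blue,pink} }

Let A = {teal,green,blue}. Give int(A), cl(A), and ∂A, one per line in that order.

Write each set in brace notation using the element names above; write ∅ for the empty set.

U open, U⊆A: ∅, {teal}, {blue}, {teal,blue}. int(A) = ⋃ = {teal,blue}
X∖A={gold,red,pink}, int(X∖A)=∅, hence cl(A)={gold,teal,red,green,blue,pink}
∂A: remove int from cl → {gold,red,green,pink}

int(A) = {teal,blue}
cl(A)  = {gold,teal,red,green,blue,pink}
∂A     = {gold,red,green,pink}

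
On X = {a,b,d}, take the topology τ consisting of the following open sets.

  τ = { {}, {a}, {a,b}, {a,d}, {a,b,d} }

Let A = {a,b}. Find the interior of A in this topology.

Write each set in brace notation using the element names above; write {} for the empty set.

{a,b}

opens ⊆ A: {}, {a}, {a,b}; union → int = {a,b}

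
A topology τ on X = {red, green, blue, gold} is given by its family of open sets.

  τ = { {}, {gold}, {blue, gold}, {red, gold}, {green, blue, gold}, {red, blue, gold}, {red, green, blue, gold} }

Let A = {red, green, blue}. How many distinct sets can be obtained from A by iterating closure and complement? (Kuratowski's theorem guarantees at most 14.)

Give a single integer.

X∖A={gold}, int(X∖A)={gold}, hence cl(A)={red, green, blue}
Orbit (k=closure, c=complement):
  1. A     = {red, green, blue}
  2. cA    = {gold}
  3. kcA   = {red, green, blue, gold}
  4. ckcA  = {}
(closed under both — stop)

4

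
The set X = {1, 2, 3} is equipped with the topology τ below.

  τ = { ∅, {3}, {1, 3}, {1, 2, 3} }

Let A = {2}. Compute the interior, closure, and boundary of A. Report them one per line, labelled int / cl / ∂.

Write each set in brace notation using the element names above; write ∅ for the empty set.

open subsets of A: ∅; so int(A) = ∅
closure: X∖int(X∖A) = X∖{1, 3} = {2}
∂A = {2} minus ∅ = {2}

int(A) = ∅
cl(A)  = {2}
∂A     = {2}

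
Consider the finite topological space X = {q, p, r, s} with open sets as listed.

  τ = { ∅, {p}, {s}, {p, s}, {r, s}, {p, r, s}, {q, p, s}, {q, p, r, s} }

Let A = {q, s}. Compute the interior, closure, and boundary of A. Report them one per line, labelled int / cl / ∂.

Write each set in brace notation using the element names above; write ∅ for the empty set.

open subsets of A: ∅, {s}; so int(A) = {s}
closure: X∖int(X∖A) = X∖{p} = {q, r, s}
∂A = {q, r, s} minus {s} = {q, r}

int(A) = {s}
cl(A)  = {q, r, s}
∂A     = {q, r}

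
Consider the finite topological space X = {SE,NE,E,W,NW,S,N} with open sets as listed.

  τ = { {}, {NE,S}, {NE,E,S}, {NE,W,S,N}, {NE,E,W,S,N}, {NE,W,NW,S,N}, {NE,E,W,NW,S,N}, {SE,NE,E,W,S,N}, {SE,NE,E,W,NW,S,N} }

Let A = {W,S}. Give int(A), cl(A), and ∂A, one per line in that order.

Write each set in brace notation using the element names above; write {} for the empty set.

interior: largest open inside A is {} (from {})
cl via duality: int({SE,NE,E,NW,N}) = {}, so X∖{} = {SE,NE,E,W,NW,S,N}
cl∖int = {SE,NE,E,W,NW,S,N}

int(A) = {}
cl(A)  = {SE,NE,E,W,NW,S,N}
∂A     = {SE,NE,E,W,NW,S,N}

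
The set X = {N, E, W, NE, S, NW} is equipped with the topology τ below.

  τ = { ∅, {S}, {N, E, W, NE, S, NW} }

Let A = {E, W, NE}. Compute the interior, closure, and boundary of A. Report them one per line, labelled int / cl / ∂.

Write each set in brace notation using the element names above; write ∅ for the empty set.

opens ⊆ A: ∅; union → int = ∅
complement {N, S, NW}; its interior {S}; cl(A) = X∖{S} = {N, E, W, NE, NW}
boundary = {N, E, W, NE, NW} ∖ ∅ = {N, E, W, NE, NW}

int(A) = ∅
cl(A)  = {N, E, W, NE, NW}
∂A     = {N, E, W, NE, NW}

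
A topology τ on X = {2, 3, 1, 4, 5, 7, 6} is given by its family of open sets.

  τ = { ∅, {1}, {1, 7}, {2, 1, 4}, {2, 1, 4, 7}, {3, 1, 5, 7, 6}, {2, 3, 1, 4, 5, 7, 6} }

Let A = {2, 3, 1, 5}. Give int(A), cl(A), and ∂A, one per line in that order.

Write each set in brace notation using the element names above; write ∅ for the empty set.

U open, U⊆A: ∅, {1}. int(A) = ⋃ = {1}
X∖A={4, 7, 6}, int(X∖A)=∅, hence cl(A)={2, 3, 1, 4, 5, 7, 6}
∂A: remove int from cl → {2, 3, 4, 5, 7, 6}

int(A) = {1}
cl(A)  = {2, 3, 1, 4, 5, 7, 6}
∂A     = {2, 3, 4, 5, 7, 6}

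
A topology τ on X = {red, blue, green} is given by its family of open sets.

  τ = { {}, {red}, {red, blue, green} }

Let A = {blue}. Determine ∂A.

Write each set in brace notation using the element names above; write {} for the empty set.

{blue, green}

U open, U⊆A: {}. int(A) = ⋃ = {}
X∖A={red, green}, int(X∖A)={red}, hence cl(A)={blue, green}
∂A: remove int from cl → {blue, green}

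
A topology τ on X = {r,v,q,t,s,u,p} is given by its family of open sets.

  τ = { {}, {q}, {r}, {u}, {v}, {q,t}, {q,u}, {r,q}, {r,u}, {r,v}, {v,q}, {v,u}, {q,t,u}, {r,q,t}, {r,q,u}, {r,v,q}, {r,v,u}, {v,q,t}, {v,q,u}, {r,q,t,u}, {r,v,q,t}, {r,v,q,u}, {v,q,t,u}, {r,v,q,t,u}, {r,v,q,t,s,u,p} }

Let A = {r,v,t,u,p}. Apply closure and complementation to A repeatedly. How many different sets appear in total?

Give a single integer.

8

complement {q,s}; its interior {q}; cl(A) = X∖{q} = {r,v,t,s,u,p}
With k = closure, c = complement:
  1. A     = {r,v,t,u,p}
  2. kA    = {r,v,t,s,u,p}
  3. cA    = {q,s}
  4. ckA   = {q}
  5. kcA   = {q,t,s,p}
  6. ckcA  = {r,v,u}
  7. kckcA = {r,v,s,u,p}
  8. ckckcA = {q,t}
k, c of each give nothing new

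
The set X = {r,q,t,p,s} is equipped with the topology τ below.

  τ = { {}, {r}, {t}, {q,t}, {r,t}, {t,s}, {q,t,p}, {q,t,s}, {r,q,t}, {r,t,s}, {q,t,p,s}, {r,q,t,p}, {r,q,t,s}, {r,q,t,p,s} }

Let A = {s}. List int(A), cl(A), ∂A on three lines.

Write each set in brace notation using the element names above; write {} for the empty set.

interior: largest open inside A is {} (from {})
cl via duality: int({r,q,t,p}) = {r,q,t,p}, so X∖{r,q,t,p} = {s}
cl∖int = {s}

int(A) = {}
cl(A)  = {s}
∂A     = {s}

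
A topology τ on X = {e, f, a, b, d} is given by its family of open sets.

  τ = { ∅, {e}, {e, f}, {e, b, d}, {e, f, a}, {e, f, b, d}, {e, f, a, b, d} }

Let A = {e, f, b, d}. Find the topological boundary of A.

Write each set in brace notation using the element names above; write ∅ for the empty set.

opens ⊆ A: ∅, {e}, {e, f}, {e, b, d}, {e, f, b, d}; union → int = {e, f, b, d}
complement {a}; its interior ∅; cl(A) = X∖∅ = {e, f, a, b, d}
boundary = {e, f, a, b, d} ∖ {e, f, b, d} = {a}

{a}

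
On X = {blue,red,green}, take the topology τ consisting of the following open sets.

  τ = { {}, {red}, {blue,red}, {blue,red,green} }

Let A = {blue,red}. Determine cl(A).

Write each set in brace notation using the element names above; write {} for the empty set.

{blue,red,green}

closure: X∖int(X∖A) = X∖{} = {blue,red,green}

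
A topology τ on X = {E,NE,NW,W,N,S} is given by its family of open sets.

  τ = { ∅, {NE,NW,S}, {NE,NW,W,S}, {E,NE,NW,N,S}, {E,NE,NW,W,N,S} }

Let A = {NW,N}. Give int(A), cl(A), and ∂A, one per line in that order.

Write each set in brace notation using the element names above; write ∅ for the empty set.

int(A) = ∅
cl(A)  = {E,NE,NW,W,N,S}
∂A     = {E,NE,NW,W,N,S}

opens ⊆ A: ∅; union → int = ∅
complement {E,NE,W,S}; its interior ∅; cl(A) = X∖∅ = {E,NE,NW,W,N,S}
boundary = {E,NE,NW,W,N,S} ∖ ∅ = {E,NE,NW,W,N,S}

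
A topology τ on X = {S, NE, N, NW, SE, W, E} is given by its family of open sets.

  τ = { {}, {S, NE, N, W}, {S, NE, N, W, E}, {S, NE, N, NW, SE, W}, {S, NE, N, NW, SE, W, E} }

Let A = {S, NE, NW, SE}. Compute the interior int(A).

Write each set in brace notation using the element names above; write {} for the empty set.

{}

U open, U⊆A: {}. int(A) = ⋃ = {}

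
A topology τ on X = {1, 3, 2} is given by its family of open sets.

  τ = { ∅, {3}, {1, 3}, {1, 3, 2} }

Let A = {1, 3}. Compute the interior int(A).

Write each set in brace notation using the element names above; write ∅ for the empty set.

interior: largest open inside A is {1, 3} (from ∅, {3}, {1, 3})

{1, 3}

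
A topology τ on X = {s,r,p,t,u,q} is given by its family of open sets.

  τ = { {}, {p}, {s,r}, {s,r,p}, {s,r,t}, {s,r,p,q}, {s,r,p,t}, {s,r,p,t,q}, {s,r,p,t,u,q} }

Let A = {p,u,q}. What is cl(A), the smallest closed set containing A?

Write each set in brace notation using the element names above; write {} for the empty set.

complement {s,r,t}; its interior {s,r,t}; cl(A) = X∖{s,r,t} = {p,u,q}

{p,u,q}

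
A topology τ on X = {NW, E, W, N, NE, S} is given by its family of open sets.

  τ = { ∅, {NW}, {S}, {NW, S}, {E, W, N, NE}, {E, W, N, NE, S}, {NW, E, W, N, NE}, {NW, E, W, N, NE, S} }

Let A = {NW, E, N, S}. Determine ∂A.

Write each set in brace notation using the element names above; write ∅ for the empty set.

open subsets of A: ∅, {S}, {NW}, {NW, S}; so int(A) = {NW, S}
closure: X∖int(X∖A) = X∖∅ = {NW, E, W, N, NE, S}
∂A = {NW, E, W, N, NE, S} minus {NW, S} = {E, W, N, NE}

{E, W, N, NE}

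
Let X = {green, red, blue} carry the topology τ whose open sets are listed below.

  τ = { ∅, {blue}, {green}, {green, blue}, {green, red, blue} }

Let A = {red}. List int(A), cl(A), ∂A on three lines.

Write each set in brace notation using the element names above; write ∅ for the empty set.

int(A) = ∅
cl(A)  = {red}
∂A     = {red}

opens ⊆ A: ∅; union → int = ∅
complement {green, blue}; its interior {green, blue}; cl(A) = X∖{green, blue} = {red}
boundary = {red} ∖ ∅ = {red}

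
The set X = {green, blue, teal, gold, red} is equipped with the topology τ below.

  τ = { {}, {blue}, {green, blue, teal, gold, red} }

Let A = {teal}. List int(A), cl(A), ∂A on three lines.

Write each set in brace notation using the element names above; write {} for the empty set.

int(A) = {}
cl(A)  = {green, teal, gold, red}
∂A     = {green, teal, gold, red}

U open, U⊆A: {}. int(A) = ⋃ = {}
X∖A={green, blue, gold, red}, int(X∖A)={blue}, hence cl(A)={green, teal, gold, red}
∂A: remove int from cl → {green, teal, gold, red}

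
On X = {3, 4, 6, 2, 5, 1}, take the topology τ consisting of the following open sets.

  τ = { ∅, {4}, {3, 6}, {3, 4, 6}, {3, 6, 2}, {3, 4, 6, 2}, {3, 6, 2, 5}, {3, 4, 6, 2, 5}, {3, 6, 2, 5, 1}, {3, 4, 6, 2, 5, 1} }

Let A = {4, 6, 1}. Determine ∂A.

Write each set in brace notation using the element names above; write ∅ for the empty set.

open subsets of A: ∅, {4}; so int(A) = {4}
closure: X∖int(X∖A) = X∖∅ = {3, 4, 6, 2, 5, 1}
∂A = {3, 4, 6, 2, 5, 1} minus {4} = {3, 6, 2, 5, 1}

{3, 6, 2, 5, 1}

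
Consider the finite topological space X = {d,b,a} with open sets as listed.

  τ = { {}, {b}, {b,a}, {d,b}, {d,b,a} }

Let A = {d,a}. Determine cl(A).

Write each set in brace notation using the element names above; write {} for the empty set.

cl via duality: int({b}) = {b}, so X∖{b} = {d,a}

{d,a}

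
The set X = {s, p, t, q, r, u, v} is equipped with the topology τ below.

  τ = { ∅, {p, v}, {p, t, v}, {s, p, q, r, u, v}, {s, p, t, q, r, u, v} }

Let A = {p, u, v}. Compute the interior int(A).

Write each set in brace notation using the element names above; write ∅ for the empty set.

opens ⊆ A: ∅, {p, v}; union → int = {p, v}

{p, v}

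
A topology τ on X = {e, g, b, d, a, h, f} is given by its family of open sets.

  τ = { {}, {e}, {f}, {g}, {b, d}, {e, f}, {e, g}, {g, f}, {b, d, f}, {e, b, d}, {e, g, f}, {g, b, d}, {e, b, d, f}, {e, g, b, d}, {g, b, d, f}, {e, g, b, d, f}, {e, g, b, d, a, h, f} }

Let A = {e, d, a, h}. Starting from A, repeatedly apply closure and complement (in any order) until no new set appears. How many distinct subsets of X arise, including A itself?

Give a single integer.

complement {g, b, f}; its interior {g, f}; cl(A) = X∖{g, f} = {e, b, d, a, h}
With k = closure, c = complement:
  1. A     = {e, d, a, h}
  2. kA    = {e, b, d, a, h}
  3. cA    = {g, b, f}
  4. ckA   = {g, f}
  5. kcA   = {g, b, d, a, h, f}
  6. kckA  = {g, a, h, f}
  7. ckcA  = {e}
  8. ckckA = {e, b, d}
  9. kckcA = {e, a, h}
  10. ckckcA = {g, b, d, f}
k, c of each give nothing new

10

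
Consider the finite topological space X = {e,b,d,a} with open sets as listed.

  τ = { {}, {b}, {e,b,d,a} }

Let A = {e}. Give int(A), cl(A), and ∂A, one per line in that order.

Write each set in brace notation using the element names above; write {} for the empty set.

U open, U⊆A: {}. int(A) = ⋃ = {}
X∖A={b,d,a}, int(X∖A)={b}, hence cl(A)={e,d,a}
∂A: remove int from cl → {e,d,a}

int(A) = {}
cl(A)  = {e,d,a}
∂A     = {e,d,a}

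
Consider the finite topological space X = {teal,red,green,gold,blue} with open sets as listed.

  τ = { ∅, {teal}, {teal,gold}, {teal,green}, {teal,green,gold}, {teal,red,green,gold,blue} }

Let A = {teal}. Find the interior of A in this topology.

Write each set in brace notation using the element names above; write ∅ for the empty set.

{teal}

opens ⊆ A: ∅, {teal}; union → int = {teal}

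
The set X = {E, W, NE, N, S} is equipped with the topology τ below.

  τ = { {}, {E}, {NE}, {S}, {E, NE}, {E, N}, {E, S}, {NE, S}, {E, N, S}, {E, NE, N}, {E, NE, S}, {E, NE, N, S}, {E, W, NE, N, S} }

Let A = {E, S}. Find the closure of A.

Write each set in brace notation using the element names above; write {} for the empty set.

complement {W, NE, N}; its interior {NE}; cl(A) = X∖{NE} = {E, W, N, S}

{E, W, N, S}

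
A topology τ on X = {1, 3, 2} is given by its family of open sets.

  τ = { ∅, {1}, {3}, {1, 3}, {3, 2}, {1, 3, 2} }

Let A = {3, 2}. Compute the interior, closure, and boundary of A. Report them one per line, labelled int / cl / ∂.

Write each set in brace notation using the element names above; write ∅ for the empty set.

interior: largest open inside A is {3, 2} (from ∅, {3}, {3, 2})
cl via duality: int({1}) = {1}, so X∖{1} = {3, 2}
cl∖int = ∅

int(A) = {3, 2}
cl(A)  = {3, 2}
∂A     = ∅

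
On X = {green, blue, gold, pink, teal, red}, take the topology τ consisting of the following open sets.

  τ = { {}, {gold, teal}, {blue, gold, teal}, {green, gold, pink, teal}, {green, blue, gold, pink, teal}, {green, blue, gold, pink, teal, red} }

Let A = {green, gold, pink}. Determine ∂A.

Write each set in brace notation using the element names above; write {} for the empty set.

opens ⊆ A: {}; union → int = {}
complement {blue, teal, red}; its interior {}; cl(A) = X∖{} = {green, blue, gold, pink, teal, red}
boundary = {green, blue, gold, pink, teal, red} ∖ {} = {green, blue, gold, pink, teal, red}

{green, blue, gold, pink, teal, red}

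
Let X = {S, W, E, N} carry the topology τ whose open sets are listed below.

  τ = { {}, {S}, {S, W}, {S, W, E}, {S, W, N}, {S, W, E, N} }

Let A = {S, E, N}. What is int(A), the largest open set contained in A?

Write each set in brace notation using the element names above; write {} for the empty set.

{S}

U open, U⊆A: {}, {S}. int(A) = ⋃ = {S}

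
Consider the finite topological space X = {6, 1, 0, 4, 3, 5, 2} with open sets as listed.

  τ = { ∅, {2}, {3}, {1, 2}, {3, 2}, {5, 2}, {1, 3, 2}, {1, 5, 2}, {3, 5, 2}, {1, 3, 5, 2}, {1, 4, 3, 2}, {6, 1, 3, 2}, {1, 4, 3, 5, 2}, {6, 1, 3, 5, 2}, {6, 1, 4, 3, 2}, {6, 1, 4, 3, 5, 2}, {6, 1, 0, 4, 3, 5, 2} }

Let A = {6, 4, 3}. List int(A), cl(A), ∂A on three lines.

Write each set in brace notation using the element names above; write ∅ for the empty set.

opens ⊆ A: ∅, {3}; union → int = {3}
complement {1, 0, 5, 2}; its interior {1, 5, 2}; cl(A) = X∖{1, 5, 2} = {6, 0, 4, 3}
boundary = {6, 0, 4, 3} ∖ {3} = {6, 0, 4}

int(A) = {3}
cl(A)  = {6, 0, 4, 3}
∂A     = {6, 0, 4}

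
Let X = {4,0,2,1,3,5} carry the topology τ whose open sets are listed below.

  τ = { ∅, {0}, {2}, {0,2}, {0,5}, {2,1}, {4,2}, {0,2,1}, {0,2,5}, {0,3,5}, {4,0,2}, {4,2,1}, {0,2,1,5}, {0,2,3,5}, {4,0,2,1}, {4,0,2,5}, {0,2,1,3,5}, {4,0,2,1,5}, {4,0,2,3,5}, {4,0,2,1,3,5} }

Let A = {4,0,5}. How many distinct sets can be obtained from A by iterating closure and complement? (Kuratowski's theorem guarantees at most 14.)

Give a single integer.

8

closure: X∖int(X∖A) = X∖{2,1} = {4,0,3,5}
Let k=closure and c=complement:
  1. A     = {4,0,5}
  2. kA    = {4,0,3,5}
  3. cA    = {2,1,3}
  4. ckA   = {2,1}
  5. kcA   = {4,2,1,3}
  6. kckA  = {4,2,1}
  7. ckcA  = {0,5}
  8. ckckA = {0,3,5}
— saturated at 8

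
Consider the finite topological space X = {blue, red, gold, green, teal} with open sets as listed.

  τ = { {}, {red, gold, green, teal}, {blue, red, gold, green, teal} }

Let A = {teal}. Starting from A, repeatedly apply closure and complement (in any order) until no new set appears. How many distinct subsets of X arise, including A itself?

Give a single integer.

complement {blue, red, gold, green}; its interior {}; cl(A) = X∖{} = {blue, red, gold, green, teal}
With k = closure, c = complement:
  1. A     = {teal}
  2. kA    = {blue, red, gold, green, teal}
  3. cA    = {blue, red, gold, green}
  4. ckA   = {}
k, c of each give nothing new

4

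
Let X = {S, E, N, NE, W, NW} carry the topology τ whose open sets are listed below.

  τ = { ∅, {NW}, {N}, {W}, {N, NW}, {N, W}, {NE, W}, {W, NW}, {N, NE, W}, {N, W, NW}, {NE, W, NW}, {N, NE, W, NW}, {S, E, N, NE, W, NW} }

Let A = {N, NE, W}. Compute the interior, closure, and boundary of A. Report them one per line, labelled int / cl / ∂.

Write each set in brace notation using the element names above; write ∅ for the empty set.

int(A) = {N, NE, W}
cl(A)  = {S, E, N, NE, W}
∂A     = {S, E}

open subsets of A: ∅, {N}, {W}, {NE, W}, {N, W}, {N, NE, W}; so int(A) = {N, NE, W}
closure: X∖int(X∖A) = X∖{NW} = {S, E, N, NE, W}
∂A = {S, E, N, NE, W} minus {N, NE, W} = {S, E}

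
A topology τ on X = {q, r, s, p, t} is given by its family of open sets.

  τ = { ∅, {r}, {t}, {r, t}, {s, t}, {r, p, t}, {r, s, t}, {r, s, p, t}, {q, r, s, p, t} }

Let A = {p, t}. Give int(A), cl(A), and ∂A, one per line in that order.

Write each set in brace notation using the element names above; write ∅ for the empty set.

int(A) = {t}
cl(A)  = {q, s, p, t}
∂A     = {q, s, p}

opens ⊆ A: ∅, {t}; union → int = {t}
complement {q, r, s}; its interior {r}; cl(A) = X∖{r} = {q, s, p, t}
boundary = {q, s, p, t} ∖ {t} = {q, s, p}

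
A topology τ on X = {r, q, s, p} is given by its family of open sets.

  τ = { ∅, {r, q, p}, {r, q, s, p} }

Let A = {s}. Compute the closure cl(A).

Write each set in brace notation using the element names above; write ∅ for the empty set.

X∖A={r, q, p}, int(X∖A)={r, q, p}, hence cl(A)={s}

{s}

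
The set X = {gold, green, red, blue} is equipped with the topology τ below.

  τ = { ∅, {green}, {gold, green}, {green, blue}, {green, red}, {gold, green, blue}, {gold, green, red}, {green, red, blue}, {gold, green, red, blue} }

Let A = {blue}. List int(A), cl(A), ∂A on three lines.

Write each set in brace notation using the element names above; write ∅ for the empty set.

int(A) = ∅
cl(A)  = {blue}
∂A     = {blue}

interior: largest open inside A is ∅ (from ∅)
cl via duality: int({gold, green, red}) = {gold, green, red}, so X∖{gold, green, red} = {blue}
cl∖int = {blue}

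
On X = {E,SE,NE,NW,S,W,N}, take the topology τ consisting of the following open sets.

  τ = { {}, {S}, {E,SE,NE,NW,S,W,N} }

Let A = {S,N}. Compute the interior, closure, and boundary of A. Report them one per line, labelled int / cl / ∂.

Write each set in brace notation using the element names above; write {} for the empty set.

open subsets of A: {}, {S}; so int(A) = {S}
closure: X∖int(X∖A) = X∖{} = {E,SE,NE,NW,S,W,N}
∂A = {E,SE,NE,NW,S,W,N} minus {S} = {E,SE,NE,NW,W,N}

int(A) = {S}
cl(A)  = {E,SE,NE,NW,S,W,N}
∂A     = {E,SE,NE,NW,W,N}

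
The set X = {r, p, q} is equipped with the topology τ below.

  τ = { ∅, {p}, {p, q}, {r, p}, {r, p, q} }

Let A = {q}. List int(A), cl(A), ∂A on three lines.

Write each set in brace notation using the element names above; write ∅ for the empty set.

U open, U⊆A: ∅. int(A) = ⋃ = ∅
X∖A={r, p}, int(X∖A)={r, p}, hence cl(A)={q}
∂A: remove int from cl → {q}

int(A) = ∅
cl(A)  = {q}
∂A     = {q}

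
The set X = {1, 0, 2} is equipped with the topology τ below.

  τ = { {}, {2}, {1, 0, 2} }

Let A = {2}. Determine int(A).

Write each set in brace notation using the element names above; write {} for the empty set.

interior: largest open inside A is {2} (from {}, {2})

{2}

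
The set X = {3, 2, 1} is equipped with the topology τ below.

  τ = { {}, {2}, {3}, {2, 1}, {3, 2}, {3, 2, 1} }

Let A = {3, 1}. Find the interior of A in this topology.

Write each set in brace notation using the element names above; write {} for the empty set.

{3}

U open, U⊆A: {}, {3}. int(A) = ⋃ = {3}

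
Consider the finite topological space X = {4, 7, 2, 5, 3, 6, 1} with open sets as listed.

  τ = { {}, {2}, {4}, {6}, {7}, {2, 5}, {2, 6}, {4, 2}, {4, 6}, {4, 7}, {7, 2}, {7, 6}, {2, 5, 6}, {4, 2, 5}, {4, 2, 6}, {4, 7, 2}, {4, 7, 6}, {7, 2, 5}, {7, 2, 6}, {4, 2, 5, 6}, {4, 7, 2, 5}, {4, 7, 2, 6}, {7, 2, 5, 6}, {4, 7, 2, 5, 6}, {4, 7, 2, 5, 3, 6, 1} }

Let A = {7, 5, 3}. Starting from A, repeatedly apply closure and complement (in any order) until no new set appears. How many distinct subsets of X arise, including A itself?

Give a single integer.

8

closure: X∖int(X∖A) = X∖{4, 2, 6} = {7, 5, 3, 1}
Let k=closure and c=complement:
  1. A     = {7, 5, 3}
  2. kA    = {7, 5, 3, 1}
  3. cA    = {4, 2, 6, 1}
  4. ckA   = {4, 2, 6}
  5. kcA   = {4, 2, 5, 3, 6, 1}
  6. ckcA  = {7}
  7. kckcA = {7, 3, 1}
  8. ckckcA = {4, 2, 5, 6}
— saturated at 8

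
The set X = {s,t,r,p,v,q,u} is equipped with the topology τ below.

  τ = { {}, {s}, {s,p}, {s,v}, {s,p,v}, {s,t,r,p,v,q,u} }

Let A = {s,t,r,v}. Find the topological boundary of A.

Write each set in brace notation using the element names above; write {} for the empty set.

open subsets of A: {}, {s}, {s,v}; so int(A) = {s,v}
closure: X∖int(X∖A) = X∖{} = {s,t,r,p,v,q,u}
∂A = {s,t,r,p,v,q,u} minus {s,v} = {t,r,p,q,u}

{t,r,p,q,u}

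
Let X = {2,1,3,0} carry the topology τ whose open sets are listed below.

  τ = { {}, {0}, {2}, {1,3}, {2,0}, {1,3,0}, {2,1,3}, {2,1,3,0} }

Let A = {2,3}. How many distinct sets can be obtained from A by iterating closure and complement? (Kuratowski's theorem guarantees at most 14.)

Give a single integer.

6

closure: X∖int(X∖A) = X∖{0} = {2,1,3}
Let k=closure and c=complement:
  1. A     = {2,3}
  2. kA    = {2,1,3}
  3. cA    = {1,0}
  4. ckA   = {0}
  5. kcA   = {1,3,0}
  6. ckcA  = {2}
— saturated at 6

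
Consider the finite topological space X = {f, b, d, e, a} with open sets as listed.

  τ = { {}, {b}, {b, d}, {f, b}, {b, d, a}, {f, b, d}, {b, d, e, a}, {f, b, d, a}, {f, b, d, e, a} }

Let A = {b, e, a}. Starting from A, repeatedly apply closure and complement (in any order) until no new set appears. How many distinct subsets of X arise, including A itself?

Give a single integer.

6

cl via duality: int({f, d}) = {}, so X∖{} = {f, b, d, e, a}
Write k for closure, c for complement:
  1. A     = {b, e, a}
  2. kA    = {f, b, d, e, a}
  3. cA    = {f, d}
  4. ckA   = {}
  5. kcA   = {f, d, e, a}
  6. ckcA  = {b}
applying k or c yields no new set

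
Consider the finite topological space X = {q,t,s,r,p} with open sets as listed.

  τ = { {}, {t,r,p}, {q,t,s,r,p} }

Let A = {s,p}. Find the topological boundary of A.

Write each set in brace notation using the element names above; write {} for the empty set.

{q,t,s,r,p}

opens ⊆ A: {}; union → int = {}
complement {q,t,r}; its interior {}; cl(A) = X∖{} = {q,t,s,r,p}
boundary = {q,t,s,r,p} ∖ {} = {q,t,s,r,p}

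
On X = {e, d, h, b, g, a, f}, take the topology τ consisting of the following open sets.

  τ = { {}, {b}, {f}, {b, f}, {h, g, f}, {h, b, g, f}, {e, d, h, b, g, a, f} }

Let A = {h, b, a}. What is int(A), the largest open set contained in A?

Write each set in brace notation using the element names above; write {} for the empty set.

open subsets of A: {}, {b}; so int(A) = {b}

{b}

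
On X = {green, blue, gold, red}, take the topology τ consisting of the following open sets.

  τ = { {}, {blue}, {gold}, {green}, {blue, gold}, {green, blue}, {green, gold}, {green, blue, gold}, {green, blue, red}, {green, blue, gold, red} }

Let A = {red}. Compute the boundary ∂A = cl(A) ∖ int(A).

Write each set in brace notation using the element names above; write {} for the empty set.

open subsets of A: {}; so int(A) = {}
closure: X∖int(X∖A) = X∖{green, blue, gold} = {red}
∂A = {red} minus {} = {red}

{red}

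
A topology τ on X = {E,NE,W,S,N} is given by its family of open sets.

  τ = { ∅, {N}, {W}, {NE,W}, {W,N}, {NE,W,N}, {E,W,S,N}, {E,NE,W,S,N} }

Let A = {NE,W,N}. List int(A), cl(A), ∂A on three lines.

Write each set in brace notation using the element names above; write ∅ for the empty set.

interior: largest open inside A is {NE,W,N} (from ∅, {N}, {W}, {NE,W}, {W,N}, {NE,W,N})
cl via duality: int({E,S}) = ∅, so X∖∅ = {E,NE,W,S,N}
cl∖int = {E,S}

int(A) = {NE,W,N}
cl(A)  = {E,NE,W,S,N}
∂A     = {E,S}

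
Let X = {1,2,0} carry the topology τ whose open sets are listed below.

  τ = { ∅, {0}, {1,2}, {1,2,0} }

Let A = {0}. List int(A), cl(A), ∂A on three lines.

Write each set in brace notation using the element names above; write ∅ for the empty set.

int(A) = {0}
cl(A)  = {0}
∂A     = ∅

opens ⊆ A: ∅, {0}; union → int = {0}
complement {1,2}; its interior {1,2}; cl(A) = X∖{1,2} = {0}
boundary = {0} ∖ {0} = ∅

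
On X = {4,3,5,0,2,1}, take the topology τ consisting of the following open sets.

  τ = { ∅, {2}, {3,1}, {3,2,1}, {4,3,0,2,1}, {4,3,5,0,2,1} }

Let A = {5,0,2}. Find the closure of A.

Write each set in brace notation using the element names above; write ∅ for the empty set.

closure: X∖int(X∖A) = X∖{3,1} = {4,5,0,2}

{4,5,0,2}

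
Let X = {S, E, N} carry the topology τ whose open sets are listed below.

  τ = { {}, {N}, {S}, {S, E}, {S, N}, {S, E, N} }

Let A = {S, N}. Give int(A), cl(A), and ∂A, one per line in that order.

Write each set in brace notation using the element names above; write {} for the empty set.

open subsets of A: {}, {S}, {N}, {S, N}; so int(A) = {S, N}
closure: X∖int(X∖A) = X∖{} = {S, E, N}
∂A = {S, E, N} minus {S, N} = {E}

int(A) = {S, N}
cl(A)  = {S, E, N}
∂A     = {E}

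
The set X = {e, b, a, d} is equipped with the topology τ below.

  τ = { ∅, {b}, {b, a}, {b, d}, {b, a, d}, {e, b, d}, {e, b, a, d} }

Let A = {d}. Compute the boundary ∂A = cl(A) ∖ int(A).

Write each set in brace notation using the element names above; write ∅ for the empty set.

open subsets of A: ∅; so int(A) = ∅
closure: X∖int(X∖A) = X∖{b, a} = {e, d}
∂A = {e, d} minus ∅ = {e, d}

{e, d}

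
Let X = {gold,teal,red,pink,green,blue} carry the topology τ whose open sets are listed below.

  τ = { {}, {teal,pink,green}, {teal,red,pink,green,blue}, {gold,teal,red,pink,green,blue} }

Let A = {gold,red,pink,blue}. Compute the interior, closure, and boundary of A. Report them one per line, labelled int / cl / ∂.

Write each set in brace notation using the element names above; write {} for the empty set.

interior: largest open inside A is {} (from {})
cl via duality: int({teal,green}) = {}, so X∖{} = {gold,teal,red,pink,green,blue}
cl∖int = {gold,teal,red,pink,green,blue}

int(A) = {}
cl(A)  = {gold,teal,red,pink,green,blue}
∂A     = {gold,teal,red,pink,green,blue}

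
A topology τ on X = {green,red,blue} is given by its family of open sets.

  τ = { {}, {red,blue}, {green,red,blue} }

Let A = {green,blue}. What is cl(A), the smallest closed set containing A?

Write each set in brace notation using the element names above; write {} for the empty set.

closure: X∖int(X∖A) = X∖{} = {green,red,blue}

{green,red,blue}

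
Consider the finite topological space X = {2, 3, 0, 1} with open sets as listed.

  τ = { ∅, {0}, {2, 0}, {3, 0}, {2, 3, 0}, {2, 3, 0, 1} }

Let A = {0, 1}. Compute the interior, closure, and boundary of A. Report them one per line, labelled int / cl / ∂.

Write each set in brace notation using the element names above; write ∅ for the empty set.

int(A) = {0}
cl(A)  = {2, 3, 0, 1}
∂A     = {2, 3, 1}

U open, U⊆A: ∅, {0}. int(A) = ⋃ = {0}
X∖A={2, 3}, int(X∖A)=∅, hence cl(A)={2, 3, 0, 1}
∂A: remove int from cl → {2, 3, 1}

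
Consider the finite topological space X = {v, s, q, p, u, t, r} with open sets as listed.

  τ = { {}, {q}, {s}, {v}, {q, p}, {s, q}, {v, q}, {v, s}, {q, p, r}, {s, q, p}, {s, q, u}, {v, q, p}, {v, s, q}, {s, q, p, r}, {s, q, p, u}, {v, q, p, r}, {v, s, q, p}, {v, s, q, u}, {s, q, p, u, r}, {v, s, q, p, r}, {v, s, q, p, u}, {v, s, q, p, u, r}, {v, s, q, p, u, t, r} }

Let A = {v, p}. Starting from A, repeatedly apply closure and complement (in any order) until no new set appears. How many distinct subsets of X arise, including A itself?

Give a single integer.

X∖A={s, q, u, t, r}, int(X∖A)={s, q, u}, hence cl(A)={v, p, t, r}
Orbit (k=closure, c=complement):
  1. A     = {v, p}
  2. kA    = {v, p, t, r}
  3. cA    = {s, q, u, t, r}
  4. ckA   = {s, q, u}
  5. kcA   = {s, q, p, u, t, r}
  6. ckcA  = {v}
  7. kckcA = {v, t}
  8. ckckcA = {s, q, p, u, r}
(closed under both — stop)

8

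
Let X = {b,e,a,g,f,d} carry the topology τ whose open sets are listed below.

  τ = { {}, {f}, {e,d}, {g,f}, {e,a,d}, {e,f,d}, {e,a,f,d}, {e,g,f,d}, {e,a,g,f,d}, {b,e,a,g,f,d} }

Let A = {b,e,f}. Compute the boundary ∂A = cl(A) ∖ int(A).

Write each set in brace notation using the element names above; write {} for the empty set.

{b,e,a,g,d}

U open, U⊆A: {}, {f}. int(A) = ⋃ = {f}
X∖A={a,g,d}, int(X∖A)={}, hence cl(A)={b,e,a,g,f,d}
∂A: remove int from cl → {b,e,a,g,d}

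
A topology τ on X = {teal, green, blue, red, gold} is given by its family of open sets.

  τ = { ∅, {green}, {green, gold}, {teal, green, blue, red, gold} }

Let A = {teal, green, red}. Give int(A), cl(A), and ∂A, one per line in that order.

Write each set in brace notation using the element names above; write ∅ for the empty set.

opens ⊆ A: ∅, {green}; union → int = {green}
complement {blue, gold}; its interior ∅; cl(A) = X∖∅ = {teal, green, blue, red, gold}
boundary = {teal, green, blue, red, gold} ∖ {green} = {teal, blue, red, gold}

int(A) = {green}
cl(A)  = {teal, green, blue, red, gold}
∂A     = {teal, blue, red, gold}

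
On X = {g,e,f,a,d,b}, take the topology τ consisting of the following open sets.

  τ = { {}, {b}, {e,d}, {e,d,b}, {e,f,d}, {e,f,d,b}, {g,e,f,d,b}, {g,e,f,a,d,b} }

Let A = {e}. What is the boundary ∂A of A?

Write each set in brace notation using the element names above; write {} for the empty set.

{g,e,f,a,d}

open subsets of A: {}; so int(A) = {}
closure: X∖int(X∖A) = X∖{b} = {g,e,f,a,d}
∂A = {g,e,f,a,d} minus {} = {g,e,f,a,d}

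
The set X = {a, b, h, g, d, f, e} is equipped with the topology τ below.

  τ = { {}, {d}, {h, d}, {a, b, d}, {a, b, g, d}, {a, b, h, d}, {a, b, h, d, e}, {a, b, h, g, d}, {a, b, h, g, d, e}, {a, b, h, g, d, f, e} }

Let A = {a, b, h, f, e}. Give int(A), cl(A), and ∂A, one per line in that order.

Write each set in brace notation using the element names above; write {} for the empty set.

U open, U⊆A: {}. int(A) = ⋃ = {}
X∖A={g, d}, int(X∖A)={d}, hence cl(A)={a, b, h, g, f, e}
∂A: remove int from cl → {a, b, h, g, f, e}

int(A) = {}
cl(A)  = {a, b, h, g, f, e}
∂A     = {a, b, h, g, f, e}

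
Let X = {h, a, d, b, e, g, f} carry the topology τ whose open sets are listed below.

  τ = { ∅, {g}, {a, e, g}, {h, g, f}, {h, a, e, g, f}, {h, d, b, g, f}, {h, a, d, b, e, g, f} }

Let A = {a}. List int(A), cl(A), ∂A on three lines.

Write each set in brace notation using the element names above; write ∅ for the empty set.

interior: largest open inside A is ∅ (from ∅)
cl via duality: int({h, d, b, e, g, f}) = {h, d, b, g, f}, so X∖{h, d, b, g, f} = {a, e}
cl∖int = {a, e}

int(A) = ∅
cl(A)  = {a, e}
∂A     = {a, e}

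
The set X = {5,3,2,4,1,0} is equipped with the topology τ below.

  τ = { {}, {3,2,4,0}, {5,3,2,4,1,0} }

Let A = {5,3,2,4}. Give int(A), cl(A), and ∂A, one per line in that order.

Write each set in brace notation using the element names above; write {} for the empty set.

opens ⊆ A: {}; union → int = {}
complement {1,0}; its interior {}; cl(A) = X∖{} = {5,3,2,4,1,0}
boundary = {5,3,2,4,1,0} ∖ {} = {5,3,2,4,1,0}

int(A) = {}
cl(A)  = {5,3,2,4,1,0}
∂A     = {5,3,2,4,1,0}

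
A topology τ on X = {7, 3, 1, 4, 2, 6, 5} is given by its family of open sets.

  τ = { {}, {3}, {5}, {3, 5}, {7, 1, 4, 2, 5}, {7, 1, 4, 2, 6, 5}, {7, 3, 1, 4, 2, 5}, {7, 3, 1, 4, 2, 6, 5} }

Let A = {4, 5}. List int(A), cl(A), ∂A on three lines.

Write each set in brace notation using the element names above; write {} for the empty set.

int(A) = {5}
cl(A)  = {7, 1, 4, 2, 6, 5}
∂A     = {7, 1, 4, 2, 6}

open subsets of A: {}, {5}; so int(A) = {5}
closure: X∖int(X∖A) = X∖{3} = {7, 1, 4, 2, 6, 5}
∂A = {7, 1, 4, 2, 6, 5} minus {5} = {7, 1, 4, 2, 6}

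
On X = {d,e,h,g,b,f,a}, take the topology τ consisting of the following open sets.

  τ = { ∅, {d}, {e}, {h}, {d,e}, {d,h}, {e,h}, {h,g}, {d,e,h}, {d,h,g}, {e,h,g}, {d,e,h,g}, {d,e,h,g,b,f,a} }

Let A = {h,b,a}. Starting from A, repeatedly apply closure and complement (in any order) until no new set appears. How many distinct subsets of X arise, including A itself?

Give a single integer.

X∖A={d,e,g,f}, int(X∖A)={d,e}, hence cl(A)={h,g,b,f,a}
Orbit (k=closure, c=complement):
  1. A     = {h,b,a}
  2. kA    = {h,g,b,f,a}
  3. cA    = {d,e,g,f}
  4. ckA   = {d,e}
  5. kcA   = {d,e,g,b,f,a}
  6. kckA  = {d,e,b,f,a}
  7. ckcA  = {h}
  8. ckckA = {h,g}
(closed under both — stop)

8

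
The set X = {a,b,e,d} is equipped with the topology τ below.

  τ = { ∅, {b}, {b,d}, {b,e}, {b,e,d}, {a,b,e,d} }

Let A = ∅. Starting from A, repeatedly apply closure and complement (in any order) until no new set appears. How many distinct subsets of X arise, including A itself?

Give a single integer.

complement {a,b,e,d}; its interior {a,b,e,d}; cl(A) = X∖{a,b,e,d} = ∅
With k = closure, c = complement:
  1. A     = ∅
  2. cA    = {a,b,e,d}
k, c of each give nothing new

2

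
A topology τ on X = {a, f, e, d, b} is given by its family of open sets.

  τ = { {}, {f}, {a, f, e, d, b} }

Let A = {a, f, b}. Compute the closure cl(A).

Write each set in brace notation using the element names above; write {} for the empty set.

{a, f, e, d, b}

X∖A={e, d}, int(X∖A)={}, hence cl(A)={a, f, e, d, b}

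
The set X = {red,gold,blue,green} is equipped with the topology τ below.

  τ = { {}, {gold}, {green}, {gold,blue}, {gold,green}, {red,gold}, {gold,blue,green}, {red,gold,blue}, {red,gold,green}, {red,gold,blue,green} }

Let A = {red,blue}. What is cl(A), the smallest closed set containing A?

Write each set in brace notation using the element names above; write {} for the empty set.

closure: X∖int(X∖A) = X∖{gold,green} = {red,blue}

{red,blue}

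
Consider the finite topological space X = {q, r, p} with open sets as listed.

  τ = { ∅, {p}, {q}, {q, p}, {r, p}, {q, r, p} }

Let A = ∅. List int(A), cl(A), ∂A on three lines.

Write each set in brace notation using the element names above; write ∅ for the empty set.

int(A) = ∅
cl(A)  = ∅
∂A     = ∅

opens ⊆ A: ∅; union → int = ∅
complement {q, r, p}; its interior {q, r, p}; cl(A) = X∖{q, r, p} = ∅
boundary = ∅ ∖ ∅ = ∅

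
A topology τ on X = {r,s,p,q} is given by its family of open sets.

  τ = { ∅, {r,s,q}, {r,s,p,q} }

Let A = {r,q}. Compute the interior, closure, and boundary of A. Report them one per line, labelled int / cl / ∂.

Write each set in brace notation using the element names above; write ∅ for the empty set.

interior: largest open inside A is ∅ (from ∅)
cl via duality: int({s,p}) = ∅, so X∖∅ = {r,s,p,q}
cl∖int = {r,s,p,q}

int(A) = ∅
cl(A)  = {r,s,p,q}
∂A     = {r,s,p,q}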